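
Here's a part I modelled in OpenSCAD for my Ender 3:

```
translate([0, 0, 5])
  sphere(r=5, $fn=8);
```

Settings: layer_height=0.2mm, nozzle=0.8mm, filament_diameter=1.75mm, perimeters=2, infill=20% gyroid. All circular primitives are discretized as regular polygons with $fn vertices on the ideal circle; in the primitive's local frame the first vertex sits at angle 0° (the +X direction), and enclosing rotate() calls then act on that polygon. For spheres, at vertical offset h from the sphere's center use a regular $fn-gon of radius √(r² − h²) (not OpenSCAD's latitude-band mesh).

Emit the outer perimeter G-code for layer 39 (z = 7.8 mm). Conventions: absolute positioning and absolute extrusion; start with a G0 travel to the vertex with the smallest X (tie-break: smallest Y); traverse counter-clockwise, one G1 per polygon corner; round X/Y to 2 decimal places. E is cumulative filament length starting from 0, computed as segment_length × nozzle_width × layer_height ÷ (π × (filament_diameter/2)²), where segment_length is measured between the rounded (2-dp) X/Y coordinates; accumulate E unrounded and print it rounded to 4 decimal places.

G0 X-4.14 Y0.00 Z7.80
G1 X-2.93 Y-2.93 E0.2109
G1 X0.00 Y-4.14 E0.4217
G1 X2.93 Y-2.93 E0.6326
G1 X4.14 Y0.00 E0.8435
G1 X2.93 Y2.93 E1.0544
G1 X0.00 Y4.14 E1.2652
G1 X-2.93 Y2.93 E1.4761
G1 X-4.14 Y0.00 E1.6870

At z = 7.8 mm: the sphere: section is a regular 8-gon, circumradius = √(r²−h²) = √(5²−2.8²) = 4.142. The outline is a single polygon with 8 vertices. Extrusion per mm of travel: 0.8 × 0.2 / (π × 0.875²) = 0.066520. Accumulating E over each segment gives final E = 1.6870.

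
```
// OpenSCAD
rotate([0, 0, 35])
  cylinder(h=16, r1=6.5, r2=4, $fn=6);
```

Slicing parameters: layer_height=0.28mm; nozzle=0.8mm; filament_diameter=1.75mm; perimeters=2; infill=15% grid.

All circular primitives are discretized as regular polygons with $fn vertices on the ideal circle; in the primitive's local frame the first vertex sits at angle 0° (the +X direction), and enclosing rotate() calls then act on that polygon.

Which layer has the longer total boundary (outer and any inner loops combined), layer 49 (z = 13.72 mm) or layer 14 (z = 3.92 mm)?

Layer 49 (z = 13.72): the cone (r1=6.5→r2=4) has section circumradius 4.356 here — a regular 6-gon (perimeter = 2·6·4.356·sin(180°/6) = 26.14 mm); (whole slice rotated 35° about Z — lengths, areas and connectivity unchanged). So its perimeter = 26.14 mm. Layer 14 (z = 3.92): the cone contributes a regular 6-gon of circumradius 5.888 (interpolated between r1=6.5 and r2=4 at t=0.245) (perimeter = 2·6·5.888·sin(180°/6) = 35.32 mm); (rotated 35° about Z; rotation is an isometry so areas/perimeters/island counts are preserved). So its perimeter = 35.33 mm. Layer 14 is larger (35.33 vs 26.14 mm).

layer 14 (z = 3.92 mm)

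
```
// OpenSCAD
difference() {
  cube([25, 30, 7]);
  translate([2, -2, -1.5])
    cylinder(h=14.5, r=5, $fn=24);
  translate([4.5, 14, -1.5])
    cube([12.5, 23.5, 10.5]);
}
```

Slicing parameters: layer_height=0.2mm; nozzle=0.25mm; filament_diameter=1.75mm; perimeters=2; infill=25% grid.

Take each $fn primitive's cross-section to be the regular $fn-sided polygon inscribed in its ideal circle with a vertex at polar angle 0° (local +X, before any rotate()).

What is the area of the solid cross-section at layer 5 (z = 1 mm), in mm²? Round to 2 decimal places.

At z = 1 mm: the cube (footprint 25×30) is included at this height (area 750.00 mm²); the cylinder at (2, -2): section is a regular 24-gon, circumradius r=5 (area = (24/2)·5.000²·sin(360°/24) = 77.65 mm²); the cube at (4.5, 14) (footprint 12.5×23.5) is included at this height (area 293.75 mm²); Subtracting the remaining from the first: starting from the 25×30 cube (750.00 mm²), the r=5 cylinder at (2, -2) partially overlaps it — only the 15.41 mm² overlap (of its 77.65 mm²) is removed, clipping the outline; the 12.5×23.5 cube at (4.5, 14) partially overlaps it — only the 200.00 mm² overlap (of its 293.75 mm²) is removed, clipping the outline — area = 534.59 mm². Overall, the cross-section is a single solid region. Net area = 534.59 mm².

534.59 mm²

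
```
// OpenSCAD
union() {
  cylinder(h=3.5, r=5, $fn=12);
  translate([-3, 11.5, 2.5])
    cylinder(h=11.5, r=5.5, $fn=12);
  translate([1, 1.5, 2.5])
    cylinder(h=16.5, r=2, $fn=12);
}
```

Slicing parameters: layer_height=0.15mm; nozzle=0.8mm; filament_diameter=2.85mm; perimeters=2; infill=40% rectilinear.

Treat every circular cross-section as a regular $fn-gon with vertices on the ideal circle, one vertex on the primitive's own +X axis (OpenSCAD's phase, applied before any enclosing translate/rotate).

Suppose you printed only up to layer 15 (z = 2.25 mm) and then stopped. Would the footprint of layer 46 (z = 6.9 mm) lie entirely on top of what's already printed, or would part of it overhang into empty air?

Compare the two slices. At z = 2.25: the r=5 cylinder gives a regular 12-gon of circumradius 5 (constant along its height) (area = (12/2)·5.000²·sin(360°/12) = 75.00 mm²); the cylinder at (-3, 11.5) is absent (z outside [2.5, 14]); the cylinder at (1, 1.5) is not intersected at this z (z outside [2.5, 19]); Taking the union: only the r=5 cylinder is present, so the union is just that shape — area = 75.00 mm². At z = 6.9: the cylinder does not reach this height (z outside [0, 3.5]); the cylinder at (-3, 11.5): section is a regular 12-gon, circumradius r=5.5 (area = (12/2)·5.500²·sin(360°/12) = 90.75 mm²); the cylinder at (1, 1.5): section is a regular 12-gon, circumradius r=2 (area = (12/2)·2.000²·sin(360°/12) = 12.00 mm²); Taking the union: the 2 present regions are separate (no shared area or edge), so areas and boundary lengths simply add and each stays a separate island — area = 102.75 mm². Checking containment: at z = 6.9 the cross-section extends beyond the z = 2.25 cross-section by about 90.75 mm².

part overhangs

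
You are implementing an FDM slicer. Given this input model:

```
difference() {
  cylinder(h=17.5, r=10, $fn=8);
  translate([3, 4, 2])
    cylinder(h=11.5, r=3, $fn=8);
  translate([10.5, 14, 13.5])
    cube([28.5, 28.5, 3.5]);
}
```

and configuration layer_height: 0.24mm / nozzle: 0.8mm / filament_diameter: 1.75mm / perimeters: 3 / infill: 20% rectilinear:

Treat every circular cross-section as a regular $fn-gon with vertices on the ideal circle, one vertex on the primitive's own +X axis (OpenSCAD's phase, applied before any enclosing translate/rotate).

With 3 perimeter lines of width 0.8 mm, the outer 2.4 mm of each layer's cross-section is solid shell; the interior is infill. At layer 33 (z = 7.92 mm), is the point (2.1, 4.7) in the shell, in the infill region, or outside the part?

outside

At z = 7.92 mm: the cylinder: section is a regular 8-gon, circumradius r=10; the r=3 cylinder at (3, 4) gives a regular 8-gon of circumradius 3 (constant along its height); the cube at (10.5, 14) does not reach this height (z outside [13.5, 17]); Taking the first minus the rest: starting from the r=10 cylinder, the r=3 cylinder at (3, 4) lies wholly inside it (removes its full 25.46 mm² and its 18.37 mm outline becomes a hole wall) — 1 connected region with 1 hole. Overall, the cross-section is one region with 1 hole. The nearest boundary edge runs (0.88, 6.12)→(0.00, 4.00); distance from the point to it = 1.67 mm. The point is not inside any of the regions above, so it lies outside the cross-section (1.67 mm from the nearest boundary).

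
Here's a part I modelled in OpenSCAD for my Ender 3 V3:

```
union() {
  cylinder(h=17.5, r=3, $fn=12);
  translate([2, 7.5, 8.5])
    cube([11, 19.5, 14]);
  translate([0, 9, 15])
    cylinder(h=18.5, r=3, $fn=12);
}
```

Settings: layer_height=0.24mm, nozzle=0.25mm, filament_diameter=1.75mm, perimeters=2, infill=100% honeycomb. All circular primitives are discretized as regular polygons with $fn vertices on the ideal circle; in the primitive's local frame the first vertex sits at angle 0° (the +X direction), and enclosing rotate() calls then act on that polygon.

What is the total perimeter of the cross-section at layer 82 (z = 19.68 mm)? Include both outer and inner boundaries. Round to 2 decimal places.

71.49 mm

At z = 19.68 mm: the cylinder is not intersected at this z (z outside [0, 17.5]); the 11×19.5 cube at (2, 7.5) contributes its full rectangle (perimeter 61.00 mm); the r=3 cylinder at (0, 9) contributes a regular 12-gon of circumradius 3 (perimeter = 2·12·3.000·sin(180°/12) = 18.63 mm); Taking the union: the regions partially overlap (shared area 2.58 mm²), so the edge portions inside another operand are dropped and the merged outline is re-measured after clipping — boundary = 71.49 mm. Overall, the cross-section is a single solid region. Total boundary length (outer) = 71.49 mm.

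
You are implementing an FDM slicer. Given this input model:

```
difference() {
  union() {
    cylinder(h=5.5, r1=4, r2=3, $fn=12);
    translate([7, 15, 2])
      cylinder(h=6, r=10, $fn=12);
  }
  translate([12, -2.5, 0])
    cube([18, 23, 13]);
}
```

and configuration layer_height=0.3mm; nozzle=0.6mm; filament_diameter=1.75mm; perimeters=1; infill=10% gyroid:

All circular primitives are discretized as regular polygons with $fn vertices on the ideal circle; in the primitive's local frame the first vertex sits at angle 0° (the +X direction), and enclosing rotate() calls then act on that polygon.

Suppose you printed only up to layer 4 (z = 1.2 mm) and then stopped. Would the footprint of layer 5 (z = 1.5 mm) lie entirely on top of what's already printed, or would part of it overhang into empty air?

entirely on top

Compare the two slices. At z = 1.2: the cone: at t=0.218 of its height the radius interpolates to r₁+(r₂−r₁)t = 3.782, giving a regular 12-gon of that circumradius (area = (12/2)·3.782²·sin(360°/12) = 42.91 mm²); the cylinder at (7, 15) is not intersected at this z (z outside [2, 8]); Merging all regions: only the cone is present, so the union is just that shape — area = 42.91 mm²; the 18×23 cube at (12, -2.5) contributes its full rectangle (area 414.00 mm²); Taking the first minus the rest: starting from that combined region (42.91 mm²), the 18×23 cube at (12, -2.5) misses the remaining region (no effect) — area = 42.91 mm². At z = 1.5: the cone: at t=0.273 of its height the radius interpolates to r₁+(r₂−r₁)t = 3.727, giving a regular 12-gon of that circumradius (area = (12/2)·3.727²·sin(360°/12) = 41.68 mm²); the cylinder at (7, 15) is not intersected at this z (z outside [2, 8]); Merging all regions: only the cone is present, so the union is just that shape — area = 41.68 mm²; the cube at (12, -2.5) (footprint 18×23) is included at this height (area 414.00 mm²); After the difference (first − rest): starting from the result so far (41.68 mm²), the 18×23 cube at (12, -2.5) misses the remaining region (no effect) — area = 41.68 mm². Checking containment: the cross-section at z = 1.5 is a subset of the cross-section at z = 1.2.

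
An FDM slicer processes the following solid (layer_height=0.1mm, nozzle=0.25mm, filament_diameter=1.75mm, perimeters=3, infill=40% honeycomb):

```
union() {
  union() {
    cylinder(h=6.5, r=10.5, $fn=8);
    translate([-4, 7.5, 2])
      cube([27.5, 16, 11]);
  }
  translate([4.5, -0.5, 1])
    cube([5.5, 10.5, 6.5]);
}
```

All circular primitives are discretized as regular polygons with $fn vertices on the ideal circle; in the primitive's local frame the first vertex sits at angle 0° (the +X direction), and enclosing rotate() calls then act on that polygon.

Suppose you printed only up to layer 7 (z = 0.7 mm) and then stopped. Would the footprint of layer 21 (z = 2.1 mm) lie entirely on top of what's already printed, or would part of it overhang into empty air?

part overhangs

Compare the two slices. At z = 0.7: the cylinder: section is a regular 8-gon, circumradius r=10.5 (area = (8/2)·10.500²·sin(360°/8) = 311.83 mm²); the cube at (-4, 7.5) does not reach this height (z outside [2, 13]); Combining (union): only the r=10.5 cylinder is present, so the union is just that shape — area = 311.83 mm²; the cube at (4.5, -0.5) does not reach this height (z outside [1, 7.5]); Taking the union: only the result so far is present, so the union is just that shape — area = 311.83 mm². At z = 2.1: the r=10.5 cylinder contributes a regular 8-gon of circumradius 10.5 (area = (8/2)·10.500²·sin(360°/8) = 311.83 mm²); the 27.5×16 cube at (-4, 7.5) contributes its full rectangle (area 440.00 mm²); Combining (union): the regions partially overlap — summed areas 751.83 mm² minus the doubly-counted overlap 19.55 mm² gives 732.28 mm² — area = 732.28 mm²; the cube at (4.5, -0.5) is present — its section is the full 5.5×10.5 rectangle (area 57.75 mm²); Taking the union: the regions partially overlap — summed areas 790.03 mm² minus the doubly-counted overlap 49.54 mm² gives 740.49 mm² — area = 740.49 mm². Checking containment: at z = 2.1 the cross-section extends beyond the z = 0.7 cross-section by about 428.66 mm².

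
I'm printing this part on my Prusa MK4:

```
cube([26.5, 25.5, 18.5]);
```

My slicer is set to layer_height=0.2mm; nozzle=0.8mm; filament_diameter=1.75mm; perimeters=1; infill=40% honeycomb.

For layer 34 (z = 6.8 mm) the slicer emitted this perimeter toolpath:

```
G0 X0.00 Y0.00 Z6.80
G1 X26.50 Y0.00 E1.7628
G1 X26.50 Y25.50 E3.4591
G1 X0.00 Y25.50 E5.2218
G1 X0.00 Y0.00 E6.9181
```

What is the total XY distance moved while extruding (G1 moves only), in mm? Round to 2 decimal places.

Sum the Euclidean lengths of each G1 segment: total = 104.00 mm.

104.00 mm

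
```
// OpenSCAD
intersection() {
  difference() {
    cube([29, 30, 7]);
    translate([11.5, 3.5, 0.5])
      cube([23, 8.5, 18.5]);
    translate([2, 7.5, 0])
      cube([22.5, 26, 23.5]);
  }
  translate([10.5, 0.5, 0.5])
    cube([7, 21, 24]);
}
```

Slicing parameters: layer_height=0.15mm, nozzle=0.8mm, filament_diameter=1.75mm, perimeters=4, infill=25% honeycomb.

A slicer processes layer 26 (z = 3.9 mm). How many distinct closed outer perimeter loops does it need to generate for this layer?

At z = 3.9 mm: the 29×30 cube contributes its full rectangle; the cube at (11.5, 3.5) is present — its section is the full 23×8.5 rectangle; the 22.5×26 cube at (2, 7.5) contributes its full rectangle; After the difference (first − rest): starting from the 29×30 cube, the 23×8.5 cube at (11.5, 3.5) partially overlaps it — only the 148.75 mm² overlap (of its 195.50 mm²) is removed, clipping the outline; the 22.5×26 cube at (2, 7.5) partially overlaps it — only the 447.75 mm² overlap (of its 585.00 mm²) is removed, clipping the outline — 2 connected regions; the cube at (10.5, 0.5) (footprint 7×21) is included at this height; After intersecting: the 7×21 cube at (10.5, 0.5) partially overlaps that combined region; clipping to the common part keeps 25.00 mm² — 1 connected region. The result has 1 disconnected region.

1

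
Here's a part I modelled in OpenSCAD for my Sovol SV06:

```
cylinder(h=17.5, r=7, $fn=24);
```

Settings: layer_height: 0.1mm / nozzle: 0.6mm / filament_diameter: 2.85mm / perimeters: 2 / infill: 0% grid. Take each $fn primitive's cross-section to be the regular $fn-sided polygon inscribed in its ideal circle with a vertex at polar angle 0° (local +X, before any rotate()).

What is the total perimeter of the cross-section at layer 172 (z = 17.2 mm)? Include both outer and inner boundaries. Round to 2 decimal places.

At z = 17.2 mm: the r=7 cylinder contributes a regular 24-gon of circumradius 7 (perimeter = 2·24·7.000·sin(180°/24) = 43.86 mm). Overall, the cross-section is a single solid region. Total boundary length (outer) = 43.86 mm.

43.86 mm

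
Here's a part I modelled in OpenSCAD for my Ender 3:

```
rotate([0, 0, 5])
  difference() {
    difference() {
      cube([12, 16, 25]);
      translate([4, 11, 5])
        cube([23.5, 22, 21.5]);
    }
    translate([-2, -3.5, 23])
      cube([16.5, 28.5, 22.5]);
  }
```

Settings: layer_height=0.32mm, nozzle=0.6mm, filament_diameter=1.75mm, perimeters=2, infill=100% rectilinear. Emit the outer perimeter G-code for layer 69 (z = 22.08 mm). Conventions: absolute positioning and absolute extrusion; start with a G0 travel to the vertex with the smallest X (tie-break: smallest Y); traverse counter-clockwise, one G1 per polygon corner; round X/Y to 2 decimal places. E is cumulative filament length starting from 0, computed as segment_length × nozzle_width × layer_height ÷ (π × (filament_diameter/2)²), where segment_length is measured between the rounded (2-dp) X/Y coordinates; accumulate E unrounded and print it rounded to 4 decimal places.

At z = 22.08 mm: the 12×16 cube contributes its full rectangle; the 23.5×22 cube at (4, 11) contributes its full rectangle; After the difference (first − rest): starting from the 12×16 cube, the 23.5×22 cube at (4, 11) partially overlaps it — only the 40.00 mm² overlap (of its 517.00 mm²) is removed, clipping the outline — 1 connected region; the cube at (-2, -3.5) does not reach this height (z outside [23, 45.5]); After the difference (first − rest): none of the subtracted shapes is present at this height, so the result so far is unchanged — 1 connected region; (whole slice rotated 5° about Z — lengths, areas and connectivity unchanged). The outline is a single polygon with 6 vertices. Extrusion per mm of travel: 0.6 × 0.32 / (π × 0.875²) = 0.079824. Accumulating E over each segment gives final E = 4.4687.

G0 X-1.39 Y15.94 Z22.08
G1 X0.00 Y0.00 E1.2772
G1 X11.95 Y1.05 E2.2348
G1 X11.00 Y12.00 E3.1122
G1 X3.03 Y11.31 E3.7507
G1 X2.59 Y16.29 E4.1498
G1 X-1.39 Y15.94 E4.4687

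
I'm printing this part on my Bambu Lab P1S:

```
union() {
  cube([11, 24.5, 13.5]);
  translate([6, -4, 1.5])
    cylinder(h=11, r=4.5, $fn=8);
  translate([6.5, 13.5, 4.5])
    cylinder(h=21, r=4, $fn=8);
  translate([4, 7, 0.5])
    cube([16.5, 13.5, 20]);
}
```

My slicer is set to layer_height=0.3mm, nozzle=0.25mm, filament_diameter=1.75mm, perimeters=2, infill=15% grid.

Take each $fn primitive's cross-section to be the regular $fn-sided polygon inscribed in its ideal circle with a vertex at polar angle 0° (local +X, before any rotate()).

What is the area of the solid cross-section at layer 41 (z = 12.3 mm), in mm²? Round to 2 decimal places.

At z = 12.3 mm: the 11×24.5 cube contributes its full rectangle (area 269.50 mm²); the cylinder at (6, -4): section is a regular 8-gon, circumradius r=4.5 (area = (8/2)·4.500²·sin(360°/8) = 57.28 mm²); the r=4 cylinder at (6.5, 13.5) contributes a regular 8-gon of circumradius 4 (area = (8/2)·4.000²·sin(360°/8) = 45.25 mm²); the cube at (4, 7) (footprint 16.5×13.5) is included at this height (area 222.75 mm²); Combining (union): the regions partially overlap — summed areas 594.78 mm² minus the doubly-counted overlap 140.36 mm² gives 454.42 mm² — area = 454.42 mm². Overall, the cross-section is a single solid region. Net area = 454.42 mm².

454.42 mm²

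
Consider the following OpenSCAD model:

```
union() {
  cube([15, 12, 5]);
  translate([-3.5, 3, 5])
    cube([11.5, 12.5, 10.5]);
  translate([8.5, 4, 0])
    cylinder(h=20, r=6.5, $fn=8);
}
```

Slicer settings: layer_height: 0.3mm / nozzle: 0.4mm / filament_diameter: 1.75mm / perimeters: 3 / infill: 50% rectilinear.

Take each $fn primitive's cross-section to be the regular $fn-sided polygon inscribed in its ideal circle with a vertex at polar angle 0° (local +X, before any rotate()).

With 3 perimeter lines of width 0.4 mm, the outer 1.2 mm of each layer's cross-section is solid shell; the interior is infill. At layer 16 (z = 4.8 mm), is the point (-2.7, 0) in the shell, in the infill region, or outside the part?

At z = 4.8 mm: the cube (footprint 15×12) is included at this height; the cube at (-3.5, 3) is not intersected at this z (z outside [5, 15.5]); the r=6.5 cylinder at (8.5, 4) contributes a regular 8-gon of circumradius 6.5; Merging all regions: the regions partially overlap (shared area 105.12 mm²), so overlapping operands fuse into one piece — 1 connected region. Overall, the cross-section is a single solid region. The nearest boundary edge runs (3.66, 0.00)→(0.00, 0.00); distance from the point to it = 2.70 mm. The point is not inside any of the regions above, so it lies outside the cross-section (2.70 mm from the nearest boundary).

outside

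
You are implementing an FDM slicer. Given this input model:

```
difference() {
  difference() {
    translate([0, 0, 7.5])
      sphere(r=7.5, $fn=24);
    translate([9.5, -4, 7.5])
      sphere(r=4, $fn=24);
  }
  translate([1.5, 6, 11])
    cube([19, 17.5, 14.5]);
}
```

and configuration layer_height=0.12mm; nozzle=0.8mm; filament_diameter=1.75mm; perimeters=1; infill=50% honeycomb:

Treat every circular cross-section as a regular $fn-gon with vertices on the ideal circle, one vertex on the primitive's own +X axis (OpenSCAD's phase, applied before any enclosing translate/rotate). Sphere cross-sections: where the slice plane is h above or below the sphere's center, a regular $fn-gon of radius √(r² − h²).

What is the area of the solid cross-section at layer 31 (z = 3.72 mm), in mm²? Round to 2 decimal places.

130.33 mm²

At z = 3.72 mm: the sphere: section is a regular 24-gon, circumradius = √(r²−h²) = √(7.5²−3.78²) = 6.478 (area = (24/2)·6.478²·sin(360°/24) = 130.33 mm²); the r=4 sphere at (9.5, -4) contributes a regular 24-gon of circumradius √(4²−3.78²) = 1.308 (area = (24/2)·1.308²·sin(360°/24) = 5.32 mm²); Subtracting the remaining from the first: starting from the r=7.5 sphere (130.33 mm²), the r=4 sphere at (9.5, -4) misses the remaining region (no effect) — area = 130.33 mm²; the cube at (1.5, 6) is not intersected at this z (z outside [11, 25.5]); After the difference (first − rest): none of the subtracted shapes is present at this height, so that combined region is unchanged — area = 130.33 mm². Overall, the cross-section is a single solid region. Net area = 130.33 mm².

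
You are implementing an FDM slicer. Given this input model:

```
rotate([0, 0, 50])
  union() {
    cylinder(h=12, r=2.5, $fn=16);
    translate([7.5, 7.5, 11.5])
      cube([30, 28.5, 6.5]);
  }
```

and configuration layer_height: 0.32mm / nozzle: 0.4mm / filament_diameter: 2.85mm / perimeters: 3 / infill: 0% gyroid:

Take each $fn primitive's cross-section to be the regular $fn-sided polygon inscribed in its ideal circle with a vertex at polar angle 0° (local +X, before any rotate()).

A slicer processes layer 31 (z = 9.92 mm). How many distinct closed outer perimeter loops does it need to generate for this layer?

1

At z = 9.92 mm: the cylinder: section is a regular 16-gon, circumradius r=2.5; the cube at (7.5, 7.5) is not intersected at this z (z outside [11.5, 18]); Combining (union): only the r=2.5 cylinder is present, so the union is just that shape — 1 connected region; (whole slice rotated 50° about Z — lengths, areas and connectivity unchanged). The result has 1 disconnected region.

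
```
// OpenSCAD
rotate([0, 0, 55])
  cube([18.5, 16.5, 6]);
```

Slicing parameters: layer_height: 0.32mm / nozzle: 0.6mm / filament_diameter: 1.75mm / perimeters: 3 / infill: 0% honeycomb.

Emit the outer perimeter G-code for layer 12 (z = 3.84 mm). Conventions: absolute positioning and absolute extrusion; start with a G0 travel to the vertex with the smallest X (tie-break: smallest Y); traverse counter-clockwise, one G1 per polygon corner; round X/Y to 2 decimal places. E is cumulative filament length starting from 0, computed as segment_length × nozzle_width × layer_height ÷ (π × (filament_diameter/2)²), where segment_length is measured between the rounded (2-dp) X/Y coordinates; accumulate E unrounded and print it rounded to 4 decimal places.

At z = 3.84 mm: the cube (footprint 18.5×16.5) is included at this height; (rotated 55° about Z; rotation is an isometry so areas/perimeters/island counts are preserved). The outline is a single polygon with 4 vertices. Extrusion per mm of travel: 0.6 × 0.32 / (π × 0.875²) = 0.079824. Accumulating E over each segment gives final E = 5.5881.

G0 X-13.52 Y9.46 Z3.84
G1 X0.00 Y0.00 E1.3172
G1 X10.61 Y15.15 E2.7936
G1 X-2.90 Y24.62 E4.1106
G1 X-13.52 Y9.46 E5.5881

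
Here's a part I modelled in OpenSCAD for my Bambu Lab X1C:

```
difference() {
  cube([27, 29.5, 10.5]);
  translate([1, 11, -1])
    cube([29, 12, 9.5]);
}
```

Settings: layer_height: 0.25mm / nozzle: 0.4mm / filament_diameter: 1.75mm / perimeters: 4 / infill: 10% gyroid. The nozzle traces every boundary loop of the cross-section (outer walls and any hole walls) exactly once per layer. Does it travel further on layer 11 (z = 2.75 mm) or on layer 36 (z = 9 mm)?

layer 11 (z = 2.75 mm)

Layer 11 (z = 2.75): the 27×29.5 cube contributes its full rectangle (perimeter 113.00 mm); the 29×12 cube at (1, 11) contributes its full rectangle (perimeter 82.00 mm); Taking the first minus the rest: starting from the 27×29.5 cube, the 29×12 cube at (1, 11) partially overlaps it — only the 312.00 mm² overlap (of its 348.00 mm²) is removed, clipping the outline — boundary = 165.00 mm. So its perimeter = 165.00 mm. Layer 36 (z = 9): the cube is present — its section is the full 27×29.5 rectangle (perimeter 113.00 mm); the cube at (1, 11) does not reach this height (z outside [-1, 8.5]); After the difference (first − rest): none of the subtracted shapes is present at this height, so the 27×29.5 cube is unchanged — boundary = 113.00 mm. So its perimeter = 113.00 mm. Layer 11 is larger (165.00 vs 113.00 mm).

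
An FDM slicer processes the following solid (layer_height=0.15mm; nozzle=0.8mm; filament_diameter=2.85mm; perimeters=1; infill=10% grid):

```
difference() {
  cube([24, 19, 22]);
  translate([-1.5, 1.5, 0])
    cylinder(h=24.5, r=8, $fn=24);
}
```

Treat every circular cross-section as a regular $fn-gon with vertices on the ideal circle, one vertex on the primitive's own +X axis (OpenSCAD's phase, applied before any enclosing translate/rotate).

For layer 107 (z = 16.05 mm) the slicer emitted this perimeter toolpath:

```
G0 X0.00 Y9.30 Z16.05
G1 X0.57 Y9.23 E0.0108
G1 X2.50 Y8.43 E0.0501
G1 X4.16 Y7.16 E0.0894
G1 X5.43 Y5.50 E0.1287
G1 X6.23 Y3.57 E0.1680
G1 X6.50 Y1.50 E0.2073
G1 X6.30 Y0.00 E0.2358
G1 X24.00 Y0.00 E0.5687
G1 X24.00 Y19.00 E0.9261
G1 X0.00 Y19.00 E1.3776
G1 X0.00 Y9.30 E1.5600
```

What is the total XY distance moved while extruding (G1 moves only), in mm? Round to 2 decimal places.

Sum the Euclidean lengths of each G1 segment: total = 82.93 mm.

82.93 mm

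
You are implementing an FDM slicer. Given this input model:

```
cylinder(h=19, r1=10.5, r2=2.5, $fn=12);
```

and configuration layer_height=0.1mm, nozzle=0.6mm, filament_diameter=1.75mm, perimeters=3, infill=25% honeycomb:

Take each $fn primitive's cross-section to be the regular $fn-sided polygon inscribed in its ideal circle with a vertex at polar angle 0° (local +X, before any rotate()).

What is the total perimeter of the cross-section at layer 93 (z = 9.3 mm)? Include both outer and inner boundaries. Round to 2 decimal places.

40.90 mm

At z = 9.3 mm: the cone: at t=0.489 of its height the radius interpolates to r₁+(r₂−r₁)t = 6.584, giving a regular 12-gon of that circumradius (perimeter = 2·12·6.584·sin(180°/12) = 40.90 mm). Overall, the cross-section is a single solid region. Total boundary length (outer) = 40.90 mm.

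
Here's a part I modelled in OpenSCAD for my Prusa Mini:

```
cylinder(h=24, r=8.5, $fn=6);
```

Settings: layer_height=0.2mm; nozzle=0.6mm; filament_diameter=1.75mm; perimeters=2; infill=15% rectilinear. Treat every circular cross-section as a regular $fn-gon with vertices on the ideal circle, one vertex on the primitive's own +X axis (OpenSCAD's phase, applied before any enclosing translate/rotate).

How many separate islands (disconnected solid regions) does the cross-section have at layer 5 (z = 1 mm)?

At z = 1 mm: the cylinder: section is a regular 6-gon, circumradius r=8.5. Overall, the cross-section is a single solid region. Island count = 1.

1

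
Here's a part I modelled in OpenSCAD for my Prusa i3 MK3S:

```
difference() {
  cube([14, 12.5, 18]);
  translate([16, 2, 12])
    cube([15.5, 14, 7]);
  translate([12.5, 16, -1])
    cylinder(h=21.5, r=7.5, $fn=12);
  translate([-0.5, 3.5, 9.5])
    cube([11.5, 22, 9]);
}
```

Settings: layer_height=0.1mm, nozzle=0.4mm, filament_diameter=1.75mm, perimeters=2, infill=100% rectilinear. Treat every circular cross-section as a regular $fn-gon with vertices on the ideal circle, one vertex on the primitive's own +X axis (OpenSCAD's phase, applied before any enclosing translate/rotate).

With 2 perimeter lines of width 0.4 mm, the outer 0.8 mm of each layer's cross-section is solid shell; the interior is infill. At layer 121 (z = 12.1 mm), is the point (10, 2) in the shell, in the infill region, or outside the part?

At z = 12.1 mm: the cube (footprint 14×12.5) is included at this height; the cube at (16, 2) is present — its section is the full 15.5×14 rectangle; the cylinder at (12.5, 16): section is a regular 12-gon, circumradius r=7.5; the 11.5×22 cube at (-0.5, 3.5) contributes its full rectangle; Subtracting the remaining from the first: starting from the 14×12.5 cube, the 15.5×14 cube at (16, 2) misses the remaining region (no effect); the r=7.5 cylinder at (12.5, 16) partially overlaps it — only the 23.28 mm² overlap (of its 168.75 mm²) is removed, clipping the outline; the 11.5×22 cube at (-0.5, 3.5) partially overlaps it — only the 87.12 mm² overlap (of its 253.00 mm²) is removed, clipping the outline — 1 connected region. Overall, the cross-section is a single solid region. The nearest boundary edge runs (0.00, 3.50)→(11.00, 3.50); distance from the point to it = 1.50 mm. The point is inside the cross-section and 1.50 mm from the nearest boundary — more than the 0.8 mm shell width (2 × 0.4), so it's in the infill interior.

infill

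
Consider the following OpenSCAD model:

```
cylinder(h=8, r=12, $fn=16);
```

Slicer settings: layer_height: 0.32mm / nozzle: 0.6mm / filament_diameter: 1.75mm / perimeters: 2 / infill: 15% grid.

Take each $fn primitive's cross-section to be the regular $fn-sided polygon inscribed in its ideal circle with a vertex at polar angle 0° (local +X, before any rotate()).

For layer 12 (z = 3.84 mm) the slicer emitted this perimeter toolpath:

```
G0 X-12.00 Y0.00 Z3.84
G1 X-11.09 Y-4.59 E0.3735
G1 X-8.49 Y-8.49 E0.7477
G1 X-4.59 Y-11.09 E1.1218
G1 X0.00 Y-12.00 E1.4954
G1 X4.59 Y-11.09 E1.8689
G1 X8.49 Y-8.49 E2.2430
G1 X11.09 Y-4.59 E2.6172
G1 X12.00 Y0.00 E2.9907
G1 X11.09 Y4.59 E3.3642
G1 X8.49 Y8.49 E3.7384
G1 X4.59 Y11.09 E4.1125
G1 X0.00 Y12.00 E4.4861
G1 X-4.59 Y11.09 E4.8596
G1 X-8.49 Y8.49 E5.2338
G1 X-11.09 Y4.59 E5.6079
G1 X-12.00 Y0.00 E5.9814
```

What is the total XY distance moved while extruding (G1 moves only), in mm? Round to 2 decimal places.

Sum the Euclidean lengths of each G1 segment: total = 74.93 mm.

74.93 mm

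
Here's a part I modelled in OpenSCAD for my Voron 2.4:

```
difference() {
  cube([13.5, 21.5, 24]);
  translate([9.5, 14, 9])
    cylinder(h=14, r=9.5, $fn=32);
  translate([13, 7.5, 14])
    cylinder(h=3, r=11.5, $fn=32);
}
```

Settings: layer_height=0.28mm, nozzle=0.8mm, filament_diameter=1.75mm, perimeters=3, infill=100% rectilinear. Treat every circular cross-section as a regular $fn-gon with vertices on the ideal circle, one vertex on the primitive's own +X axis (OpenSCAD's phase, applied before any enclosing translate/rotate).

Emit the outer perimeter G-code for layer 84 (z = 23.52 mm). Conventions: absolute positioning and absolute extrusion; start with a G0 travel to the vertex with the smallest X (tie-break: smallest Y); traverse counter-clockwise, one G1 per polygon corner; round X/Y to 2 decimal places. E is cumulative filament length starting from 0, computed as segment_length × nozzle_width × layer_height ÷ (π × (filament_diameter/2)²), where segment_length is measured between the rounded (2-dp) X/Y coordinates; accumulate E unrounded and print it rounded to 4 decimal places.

At z = 23.52 mm: the cube is present — its section is the full 13.5×21.5 rectangle; the cylinder at (9.5, 14) is absent (z outside [9, 23]); the cylinder at (13, 7.5) is not intersected at this z (z outside [14, 17]); After the difference (first − rest): none of the subtracted shapes is present at this height, so the 13.5×21.5 cube is unchanged — 1 connected region. The outline is a single polygon with 4 vertices. Extrusion per mm of travel: 0.8 × 0.28 / (π × 0.875²) = 0.093128. Accumulating E over each segment gives final E = 6.5190.

G0 X0.00 Y0.00 Z23.52
G1 X13.50 Y0.00 E1.2572
G1 X13.50 Y21.50 E3.2595
G1 X0.00 Y21.50 E4.5167
G1 X0.00 Y0.00 E6.5190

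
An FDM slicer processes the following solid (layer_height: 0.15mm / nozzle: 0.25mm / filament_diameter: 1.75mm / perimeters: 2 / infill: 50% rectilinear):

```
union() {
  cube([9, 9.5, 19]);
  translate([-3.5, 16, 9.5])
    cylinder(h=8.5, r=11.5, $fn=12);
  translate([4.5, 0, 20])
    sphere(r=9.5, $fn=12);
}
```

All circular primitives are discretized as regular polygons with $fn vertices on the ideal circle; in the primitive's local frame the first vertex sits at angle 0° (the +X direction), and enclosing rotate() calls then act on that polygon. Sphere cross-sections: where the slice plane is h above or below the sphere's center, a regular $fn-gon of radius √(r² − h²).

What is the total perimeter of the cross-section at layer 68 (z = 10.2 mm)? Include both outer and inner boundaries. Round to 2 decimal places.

At z = 10.2 mm: the cube (footprint 9×9.5) is included at this height (perimeter 37.00 mm); the r=11.5 cylinder at (-3.5, 16) contributes a regular 12-gon of circumradius 11.5 (perimeter = 2·12·11.500·sin(180°/12) = 71.43 mm); the sphere at (4.5, 0) is not intersected at this z (|z−center|=9.800 > r=9.5); Merging all regions: the regions partially overlap (shared area 14.45 mm²), so the edge portions inside another operand are dropped and the merged outline is re-measured after clipping — boundary = 91.44 mm. Overall, the cross-section is a single solid region. Total boundary length (outer) = 91.44 mm.

91.44 mm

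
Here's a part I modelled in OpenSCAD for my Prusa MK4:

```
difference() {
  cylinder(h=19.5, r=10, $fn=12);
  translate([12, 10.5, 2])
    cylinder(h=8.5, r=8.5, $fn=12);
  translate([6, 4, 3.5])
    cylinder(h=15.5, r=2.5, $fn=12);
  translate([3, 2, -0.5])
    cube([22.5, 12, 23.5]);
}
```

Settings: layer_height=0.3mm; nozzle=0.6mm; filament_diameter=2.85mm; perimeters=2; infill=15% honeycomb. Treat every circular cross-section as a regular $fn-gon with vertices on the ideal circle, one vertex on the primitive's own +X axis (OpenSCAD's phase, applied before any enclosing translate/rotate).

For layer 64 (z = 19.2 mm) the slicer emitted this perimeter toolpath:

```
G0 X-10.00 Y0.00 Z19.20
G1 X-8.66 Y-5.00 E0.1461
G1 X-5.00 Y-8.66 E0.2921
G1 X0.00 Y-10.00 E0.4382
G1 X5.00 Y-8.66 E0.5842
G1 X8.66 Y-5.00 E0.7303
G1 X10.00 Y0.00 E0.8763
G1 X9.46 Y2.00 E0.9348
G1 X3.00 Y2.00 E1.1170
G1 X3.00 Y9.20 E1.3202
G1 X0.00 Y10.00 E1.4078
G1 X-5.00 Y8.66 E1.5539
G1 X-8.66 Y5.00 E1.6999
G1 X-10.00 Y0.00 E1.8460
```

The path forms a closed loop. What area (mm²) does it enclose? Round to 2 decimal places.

Apply the shoelace formula to the sequence of (X, Y) vertices; enclosed area = 267.25 mm².

267.25 mm²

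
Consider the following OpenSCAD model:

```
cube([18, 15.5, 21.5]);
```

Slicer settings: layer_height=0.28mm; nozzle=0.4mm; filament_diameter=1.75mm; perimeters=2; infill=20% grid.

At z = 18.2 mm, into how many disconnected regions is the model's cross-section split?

1

At z = 18.2 mm: the 18×15.5 cube contributes its full rectangle. The result has 1 disconnected region.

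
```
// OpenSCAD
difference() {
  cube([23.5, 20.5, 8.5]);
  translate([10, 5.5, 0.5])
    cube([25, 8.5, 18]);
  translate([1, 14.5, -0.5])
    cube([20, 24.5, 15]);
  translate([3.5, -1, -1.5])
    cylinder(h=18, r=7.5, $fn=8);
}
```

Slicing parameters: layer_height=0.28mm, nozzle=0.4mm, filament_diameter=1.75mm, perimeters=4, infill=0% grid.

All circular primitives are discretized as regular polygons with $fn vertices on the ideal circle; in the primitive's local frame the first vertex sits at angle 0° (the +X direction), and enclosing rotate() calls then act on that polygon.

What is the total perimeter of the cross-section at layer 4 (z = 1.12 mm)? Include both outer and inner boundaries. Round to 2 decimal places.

At z = 1.12 mm: the cube (footprint 23.5×20.5) is included at this height (perimeter 88.00 mm); the cube at (10, 5.5) is present — its section is the full 25×8.5 rectangle (perimeter 67.00 mm); the 20×24.5 cube at (1, 14.5) contributes its full rectangle (perimeter 89.00 mm); the r=7.5 cylinder at (3.5, -1) contributes a regular 8-gon of circumradius 7.5 (perimeter = 2·8·7.500·sin(180°/8) = 45.92 mm); Subtracting the remaining from the first: starting from the 23.5×20.5 cube, the 25×8.5 cube at (10, 5.5) partially overlaps it — only the 114.75 mm² overlap (of its 212.50 mm²) is removed, clipping the outline; the 20×24.5 cube at (1, 14.5) partially overlaps it — only the 120.00 mm² overlap (of its 490.00 mm²) is removed, clipping the outline; the r=7.5 cylinder at (3.5, -1) partially overlaps it — only the 52.69 mm² overlap (of its 159.10 mm²) is removed, clipping the outline — boundary = 125.55 mm. Overall, the cross-section is a single solid region. Total boundary length (outer) = 125.55 mm.

125.55 mm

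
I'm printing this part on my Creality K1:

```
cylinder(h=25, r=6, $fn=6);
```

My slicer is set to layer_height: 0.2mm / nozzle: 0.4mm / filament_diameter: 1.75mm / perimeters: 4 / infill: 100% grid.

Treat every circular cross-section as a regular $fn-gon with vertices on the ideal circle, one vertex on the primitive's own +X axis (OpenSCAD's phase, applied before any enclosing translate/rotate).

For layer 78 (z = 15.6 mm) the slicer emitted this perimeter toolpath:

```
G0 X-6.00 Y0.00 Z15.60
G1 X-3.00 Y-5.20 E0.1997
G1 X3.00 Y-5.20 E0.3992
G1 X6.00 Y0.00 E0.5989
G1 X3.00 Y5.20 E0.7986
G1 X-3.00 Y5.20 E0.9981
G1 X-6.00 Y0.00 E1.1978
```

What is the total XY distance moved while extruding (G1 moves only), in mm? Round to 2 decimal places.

Sum the Euclidean lengths of each G1 segment: total = 36.01 mm.

36.01 mm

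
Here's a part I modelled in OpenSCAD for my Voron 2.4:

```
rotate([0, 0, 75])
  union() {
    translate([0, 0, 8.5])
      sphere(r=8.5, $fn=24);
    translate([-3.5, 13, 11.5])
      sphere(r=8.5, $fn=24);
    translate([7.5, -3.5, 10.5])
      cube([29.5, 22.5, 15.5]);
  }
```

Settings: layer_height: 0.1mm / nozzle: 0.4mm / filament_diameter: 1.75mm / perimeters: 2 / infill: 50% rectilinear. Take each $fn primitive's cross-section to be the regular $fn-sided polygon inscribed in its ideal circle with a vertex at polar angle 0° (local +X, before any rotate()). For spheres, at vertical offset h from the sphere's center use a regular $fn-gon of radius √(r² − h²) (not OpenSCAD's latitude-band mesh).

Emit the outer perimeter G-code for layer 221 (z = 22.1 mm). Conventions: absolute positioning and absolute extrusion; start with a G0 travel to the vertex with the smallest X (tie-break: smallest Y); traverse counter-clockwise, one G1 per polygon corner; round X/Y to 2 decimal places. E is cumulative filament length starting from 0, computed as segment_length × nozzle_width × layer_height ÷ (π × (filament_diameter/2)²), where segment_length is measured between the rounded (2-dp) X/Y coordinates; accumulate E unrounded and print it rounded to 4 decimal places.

G0 X-16.41 Y12.16 Z22.10
G1 X5.32 Y6.34 E0.3741
G1 X12.96 Y34.83 E0.8646
G1 X-8.78 Y40.66 E1.2390
G1 X-16.41 Y12.16 E1.7296

At z = 22.1 mm: the sphere is absent (|z−center|=13.600 > r=8.5); the sphere at (-3.5, 13) does not reach this height (|z−center|=10.600 > r=8.5); the 29.5×22.5 cube at (7.5, -3.5) contributes its full rectangle; Combining (union): only the 29.5×22.5 cube at (7.5, -3.5) is present, so the union is just that shape — 1 connected region; (rotated 75° about Z; rotation is an isometry so areas/perimeters/island counts are preserved). The outline is a single polygon with 4 vertices. Extrusion per mm of travel: 0.4 × 0.1 / (π × 0.875²) = 0.016630. Accumulating E over each segment gives final E = 1.7296.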